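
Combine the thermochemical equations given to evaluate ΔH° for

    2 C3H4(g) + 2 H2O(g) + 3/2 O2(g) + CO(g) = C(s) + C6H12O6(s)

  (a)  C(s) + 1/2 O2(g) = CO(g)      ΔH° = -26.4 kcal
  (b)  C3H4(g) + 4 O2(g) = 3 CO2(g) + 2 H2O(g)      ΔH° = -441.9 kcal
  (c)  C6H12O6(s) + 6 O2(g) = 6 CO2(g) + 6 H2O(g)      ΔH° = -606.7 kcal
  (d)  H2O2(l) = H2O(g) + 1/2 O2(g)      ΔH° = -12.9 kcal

(a) reversed: +26.4 kcal
(b) × 2: (2)·(-441.9) = -883.8 kcal
(c) reversed: +606.7 kcal
(d): not needed.
Since enthalpy is a state function, ΔH° = (+26.4) + (-883.8) + (+606.7) = -250.7 kcal

ΔH° = -250.7 kcal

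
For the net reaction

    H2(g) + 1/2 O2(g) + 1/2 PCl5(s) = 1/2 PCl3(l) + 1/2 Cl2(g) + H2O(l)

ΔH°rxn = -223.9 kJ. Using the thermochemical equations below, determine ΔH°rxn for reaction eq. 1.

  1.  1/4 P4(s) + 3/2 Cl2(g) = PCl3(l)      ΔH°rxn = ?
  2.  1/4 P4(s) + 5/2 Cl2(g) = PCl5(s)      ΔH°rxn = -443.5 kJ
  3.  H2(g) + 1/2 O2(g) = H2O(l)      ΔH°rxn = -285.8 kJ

ΔH°rxn = -319.7 kJ

eq. 1 × 1/2: contributes 1/2·x
eq. 2 reversed and × 1/2: (-1/2)·(-443.5) = +221.75 kJ
eq. 3 as written: -285.8 kJ
-223.9 = (+221.75) + (-285.8) + 1/2·x
x = (-223.9 − (-64.05)) / (1/2) = -319.7 kJ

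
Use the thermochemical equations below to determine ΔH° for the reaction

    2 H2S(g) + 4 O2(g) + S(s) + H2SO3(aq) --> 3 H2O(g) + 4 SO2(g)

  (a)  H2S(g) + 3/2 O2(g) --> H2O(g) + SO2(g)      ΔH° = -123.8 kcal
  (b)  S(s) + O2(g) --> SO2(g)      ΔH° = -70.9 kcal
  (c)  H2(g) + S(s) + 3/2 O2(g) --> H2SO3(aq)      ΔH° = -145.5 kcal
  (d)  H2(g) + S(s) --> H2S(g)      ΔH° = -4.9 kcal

ΔH° = -301.7 kcal

(a) × 3: (3)·(-123.8) = -371.4 kcal
(b) as written: -70.9 kcal
(c) reversed: +145.5 kcal
(d) as written: -4.9 kcal
By Hess's law, ΔH° = (3)·(-123.8) + (1)·(-70.9) + (-1)·(-145.5) + (1)·(-4.9) = -301.7 kcal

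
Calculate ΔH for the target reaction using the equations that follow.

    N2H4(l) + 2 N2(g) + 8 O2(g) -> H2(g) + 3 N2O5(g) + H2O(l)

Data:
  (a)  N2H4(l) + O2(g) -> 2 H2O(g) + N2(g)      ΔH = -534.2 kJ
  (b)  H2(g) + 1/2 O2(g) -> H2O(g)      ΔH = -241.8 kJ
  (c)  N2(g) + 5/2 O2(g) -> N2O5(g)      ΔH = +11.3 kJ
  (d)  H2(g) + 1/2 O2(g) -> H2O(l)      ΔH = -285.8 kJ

(a) as written: -534.2 kJ
(b) reversed and × 2: (-2)·(-241.8) = +483.6 kJ
(c) × 3: (3)·(+11.3) = +33.9 kJ
(d) as written: -285.8 kJ
ΔH = (1)·(-534.2) + (-2)·(-241.8) + (3)·(+11.3) + (1)·(-285.8) = -302.5 kJ

ΔH = -302.5 kJ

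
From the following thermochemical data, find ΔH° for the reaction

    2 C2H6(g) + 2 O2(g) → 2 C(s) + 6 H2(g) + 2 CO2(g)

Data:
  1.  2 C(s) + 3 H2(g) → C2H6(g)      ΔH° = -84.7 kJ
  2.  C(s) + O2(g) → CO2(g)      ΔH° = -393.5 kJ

ΔH° = -617.6 kJ

eq. 1 reversed and × 2: (-2)·(-84.7) = +169.4 kJ
eq. 2 × 2: (2)·(-393.5) = -787.0 kJ
Combining the equations, ΔH° = (+169.4) + (-787.0) = -617.6 kJ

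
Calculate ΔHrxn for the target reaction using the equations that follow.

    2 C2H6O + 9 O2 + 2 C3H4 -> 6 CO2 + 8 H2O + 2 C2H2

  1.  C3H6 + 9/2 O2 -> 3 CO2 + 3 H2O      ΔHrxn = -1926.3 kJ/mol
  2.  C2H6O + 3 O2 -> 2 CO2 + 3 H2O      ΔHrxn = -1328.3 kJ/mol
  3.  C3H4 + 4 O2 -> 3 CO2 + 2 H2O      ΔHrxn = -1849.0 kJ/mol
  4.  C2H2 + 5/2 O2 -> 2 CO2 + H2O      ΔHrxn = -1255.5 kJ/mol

eq. 1: not needed.
eq. 2 × 2: (2)·(-1328.3) = -2656.6 kJ/mol
eq. 3 × 2: (2)·(-1849.0) = -3698.0 kJ/mol
eq. 4 reversed and × 2: (-2)·(-1255.5) = +2511.0 kJ/mol
ΔHrxn = (-2656.6) + (-3698.0) + (+2511.0) = -3843.6 kJ/mol

ΔHrxn = -3843.6 kJ/mol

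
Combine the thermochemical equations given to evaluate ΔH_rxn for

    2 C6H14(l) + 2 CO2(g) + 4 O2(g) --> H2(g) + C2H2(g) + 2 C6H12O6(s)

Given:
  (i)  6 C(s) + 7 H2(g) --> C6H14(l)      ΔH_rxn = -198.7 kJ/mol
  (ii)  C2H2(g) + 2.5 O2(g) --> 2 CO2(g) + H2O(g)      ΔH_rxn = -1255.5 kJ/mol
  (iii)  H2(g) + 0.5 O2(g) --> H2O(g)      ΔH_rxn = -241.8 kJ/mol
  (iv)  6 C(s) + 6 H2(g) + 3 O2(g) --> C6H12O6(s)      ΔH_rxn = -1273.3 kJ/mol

(i) reversed and × 2: (-2)·(-198.7) = +397.4 kJ/mol
(ii) reversed: +1255.5 kJ/mol
(iii) as written: -241.8 kJ/mol
(iv) × 2: (2)·(-1273.3) = -2546.6 kJ/mol
By Hess's law, ΔH_rxn = (-2)·(-198.7) + (-1)·(-1255.5) + (1)·(-241.8) + (2)·(-1273.3) = -1135.5 kJ/mol

ΔH_rxn = -1135.5 kJ/mol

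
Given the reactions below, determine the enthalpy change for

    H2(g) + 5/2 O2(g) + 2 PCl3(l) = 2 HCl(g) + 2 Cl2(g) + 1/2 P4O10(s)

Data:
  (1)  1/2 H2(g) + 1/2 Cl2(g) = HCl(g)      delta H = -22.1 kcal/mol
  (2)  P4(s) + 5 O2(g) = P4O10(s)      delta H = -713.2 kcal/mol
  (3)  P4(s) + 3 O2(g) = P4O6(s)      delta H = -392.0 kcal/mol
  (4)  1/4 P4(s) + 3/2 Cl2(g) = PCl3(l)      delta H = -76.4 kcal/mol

(1) × 2 (scale by 2 for the 2 HCl(g)): (2)·(-22.1) = -44.2 kcal/mol
(2) × 1/2 (×1/2 to match 1/2 P4O10(s) in the target): (1/2)·(-713.2) = -356.6 kcal/mol
(3): not needed (P4O6(s) appears nowhere else).
(4) reversed and × 2 (PCl3(l) must end up as a reactant; scale by 2 for the 2 PCl3(l)): (-2)·(-76.4) = +152.8 kcal/mol
By Hess's law, delta H = (2)·(-22.1) + (1/2)·(-713.2) + (-2)·(-76.4) = -248.0 kcal/mol

delta H = -248.0 kcal/mol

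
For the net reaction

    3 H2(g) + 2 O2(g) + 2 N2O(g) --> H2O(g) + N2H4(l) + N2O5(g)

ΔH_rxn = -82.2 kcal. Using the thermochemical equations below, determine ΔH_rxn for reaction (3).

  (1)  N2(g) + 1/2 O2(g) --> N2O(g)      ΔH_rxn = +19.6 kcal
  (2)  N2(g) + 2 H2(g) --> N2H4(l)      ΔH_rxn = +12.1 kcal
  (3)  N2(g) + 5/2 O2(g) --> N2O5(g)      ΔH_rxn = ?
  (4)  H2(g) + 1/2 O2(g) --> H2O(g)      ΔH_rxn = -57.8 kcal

ΔH_rxn = 2.7 kcal

(1) reversed and × 2: (-2)·(+19.6) = -39.2 kcal
(2) as written: +12.1 kcal
(3) as written: contributes x
(4) as written: -57.8 kcal
-82.2 = (-39.2) + (+12.1) + (-57.8) + x
x = (-82.2 − (-84.9)) / (1) = 2.7 kcal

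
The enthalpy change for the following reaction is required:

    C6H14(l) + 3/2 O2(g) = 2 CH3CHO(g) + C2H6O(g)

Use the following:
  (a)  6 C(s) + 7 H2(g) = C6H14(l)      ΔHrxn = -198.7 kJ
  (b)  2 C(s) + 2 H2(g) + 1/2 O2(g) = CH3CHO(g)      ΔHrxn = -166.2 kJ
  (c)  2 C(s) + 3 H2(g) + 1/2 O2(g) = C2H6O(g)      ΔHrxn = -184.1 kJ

ΔHrxn = -317.8 kJ

(a) reversed: +198.7 kJ
(b) × 2: (2)·(-166.2) = -332.4 kJ
(c) as written: -184.1 kJ
Combining the equations, ΔHrxn = (-1)·(-198.7) + (2)·(-166.2) + (1)·(-184.1) = -317.8 kJ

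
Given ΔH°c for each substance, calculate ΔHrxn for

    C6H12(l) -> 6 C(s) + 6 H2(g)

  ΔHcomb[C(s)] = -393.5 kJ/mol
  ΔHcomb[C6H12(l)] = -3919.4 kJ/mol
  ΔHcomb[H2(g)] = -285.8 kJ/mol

ΔHrxn = 156.4 kJ/mol

With combustion enthalpies, reactants minus products:
= [1·(-3919.4)] − [6·(-393.5) + 6·(-285.8)]
= 156.4 kJ/mol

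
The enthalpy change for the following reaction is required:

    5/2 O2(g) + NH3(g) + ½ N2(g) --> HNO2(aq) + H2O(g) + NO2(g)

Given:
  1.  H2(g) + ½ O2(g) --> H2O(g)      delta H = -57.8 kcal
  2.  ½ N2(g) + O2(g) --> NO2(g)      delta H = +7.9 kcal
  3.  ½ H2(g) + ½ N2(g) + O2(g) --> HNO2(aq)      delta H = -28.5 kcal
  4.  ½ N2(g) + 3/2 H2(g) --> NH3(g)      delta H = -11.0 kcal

delta H = -67.4 kcal

eq. 1 as written: -57.8 kcal
eq. 2 as written: +7.9 kcal
eq. 3 as written: -28.5 kcal
eq. 4 reversed: +11.0 kcal
delta H = (1)·(-57.8) + (1)·(+7.9) + (1)·(-28.5) + (-1)·(-11.0) = -67.4 kcal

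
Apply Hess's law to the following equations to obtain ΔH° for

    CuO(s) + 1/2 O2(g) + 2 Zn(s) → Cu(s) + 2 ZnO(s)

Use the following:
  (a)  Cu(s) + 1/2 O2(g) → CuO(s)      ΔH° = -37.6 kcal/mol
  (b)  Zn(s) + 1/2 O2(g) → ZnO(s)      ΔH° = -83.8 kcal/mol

ΔH° = -130.0 kcal/mol

(a) reversed: +37.6 kcal/mol
(b) × 2: (2)·(-83.8) = -167.6 kcal/mol
ΔH° = (+37.6) + (-167.6) = -130.0 kcal/mol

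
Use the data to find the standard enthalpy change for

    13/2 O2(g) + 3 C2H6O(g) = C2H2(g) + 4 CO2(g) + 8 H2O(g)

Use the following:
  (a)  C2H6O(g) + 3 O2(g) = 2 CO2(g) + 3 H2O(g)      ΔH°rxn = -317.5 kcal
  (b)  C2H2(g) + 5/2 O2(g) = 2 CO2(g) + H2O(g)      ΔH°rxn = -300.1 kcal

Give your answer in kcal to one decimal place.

(a) × 3: (3)·(-317.5) = -952.5 kcal
(b) reversed: +300.1 kcal
By Hess's law, ΔH°rxn = (-952.5) + (+300.1) = -652.4 kcal

ΔH°rxn = -652.4 kcal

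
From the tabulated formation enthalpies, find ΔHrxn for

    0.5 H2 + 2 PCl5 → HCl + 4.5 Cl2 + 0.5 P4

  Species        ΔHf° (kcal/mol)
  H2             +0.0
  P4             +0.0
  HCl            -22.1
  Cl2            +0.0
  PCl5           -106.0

Products: 1·(-22.1) + 9/2·(+0.0) + 1/2·(+0.0) = -22.1
Reactants: 1/2·(+0.0) + 2·(-106.0) = -212.0
ΔHrxn = (-22.1) − (-212.0) = 189.9 kcal/mol

ΔHrxn = 189.9 kcal/mol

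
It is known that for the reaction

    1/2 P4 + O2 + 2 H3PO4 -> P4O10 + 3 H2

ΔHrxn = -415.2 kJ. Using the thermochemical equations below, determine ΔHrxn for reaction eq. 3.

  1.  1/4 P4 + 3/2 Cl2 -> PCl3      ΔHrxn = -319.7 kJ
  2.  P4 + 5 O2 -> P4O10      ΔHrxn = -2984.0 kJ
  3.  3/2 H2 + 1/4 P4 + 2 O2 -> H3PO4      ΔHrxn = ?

eq. 1: not needed (Cl2 appears nowhere else).
eq. 2 as written (P4O10 already on the product side): -2984.0 kJ
eq. 3 reversed and × 2 (reverse to put H3PO4 on the reactant side; ×2 to match 2 H3PO4 in the target): contributes −2·x
-415.2 = (-2984.0) − 2·x
x = (-415.2 − (-2984.0)) / (-2) = -1284.4 kJ

ΔHrxn = -1284.4 kJ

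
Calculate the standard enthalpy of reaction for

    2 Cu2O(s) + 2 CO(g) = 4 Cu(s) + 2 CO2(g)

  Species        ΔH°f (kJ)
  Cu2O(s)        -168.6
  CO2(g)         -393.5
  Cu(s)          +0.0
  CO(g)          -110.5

Products: 4·(+0.0) + 2·(-393.5) = -787.0
Reactants: 2·(-168.6) + 2·(-110.5) = -558.2
ΔH_rxn = (-787.0) − (-558.2) = -228.8 kJ

ΔH_rxn = -228.8 kJ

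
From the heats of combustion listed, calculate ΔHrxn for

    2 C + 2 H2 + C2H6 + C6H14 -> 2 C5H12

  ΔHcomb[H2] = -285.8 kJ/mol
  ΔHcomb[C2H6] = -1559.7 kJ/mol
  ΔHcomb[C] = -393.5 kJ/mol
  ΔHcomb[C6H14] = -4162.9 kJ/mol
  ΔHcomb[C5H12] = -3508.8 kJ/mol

ΔHrxn = -63.6 kJ/mol

Using ΔH = Σ nΔHc°(reactants) − Σ nΔHc°(products):
= [2·(-393.5) + 2·(-285.8) + 1·(-1559.7) + 1·(-4162.9)] − [2·(-3508.8)]
= -63.6 kJ/mol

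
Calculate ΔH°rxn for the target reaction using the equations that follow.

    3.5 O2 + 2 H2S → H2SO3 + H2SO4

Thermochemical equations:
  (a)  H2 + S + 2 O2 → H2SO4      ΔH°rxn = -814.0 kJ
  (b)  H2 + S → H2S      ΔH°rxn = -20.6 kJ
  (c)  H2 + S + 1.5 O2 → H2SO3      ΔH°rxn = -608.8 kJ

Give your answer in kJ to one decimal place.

ΔH°rxn = -1381.6 kJ

(a) as written: -814.0 kJ
(b) reversed and × 2: (-2)·(-20.6) = +41.2 kJ
(c) as written: -608.8 kJ
ΔH°rxn = (-814.0) + (+41.2) + (-608.8) = -1381.6 kJ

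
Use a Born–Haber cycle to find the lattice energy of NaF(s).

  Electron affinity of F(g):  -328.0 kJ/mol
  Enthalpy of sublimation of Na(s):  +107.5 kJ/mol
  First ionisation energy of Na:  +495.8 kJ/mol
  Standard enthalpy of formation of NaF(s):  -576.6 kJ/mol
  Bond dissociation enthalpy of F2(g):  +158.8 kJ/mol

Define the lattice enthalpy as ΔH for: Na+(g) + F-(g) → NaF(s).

ΔHf° = 1·ΔHsub + 1·(ΣIE) + 1/2·D(F2) + 1·EA + U
-576.6 = 1·(+107.5) + 1·(+495.8) + 1/2·(+158.8) + 1·(-328.0) + U
U = -576.6 − (+354.7) = -931.3 kJ/mol

U = -931.3 kJ/mol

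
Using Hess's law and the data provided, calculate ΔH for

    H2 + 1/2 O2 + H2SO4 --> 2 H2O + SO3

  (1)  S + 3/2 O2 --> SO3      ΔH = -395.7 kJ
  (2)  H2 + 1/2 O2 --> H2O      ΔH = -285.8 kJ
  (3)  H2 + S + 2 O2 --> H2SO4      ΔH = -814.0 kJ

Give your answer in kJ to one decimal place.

(1) as written (SO3 already on the product side): -395.7 kJ
(2) × 2 (scale by 2 for the 2 H2O): (2)·(-285.8) = -571.6 kJ
(3) reversed (reverse to put H2SO4 on the reactant side): +814.0 kJ
By Hess's law, ΔH = (1)·(-395.7) + (2)·(-285.8) + (-1)·(-814.0) = -153.3 kJ

ΔH = -153.3 kJ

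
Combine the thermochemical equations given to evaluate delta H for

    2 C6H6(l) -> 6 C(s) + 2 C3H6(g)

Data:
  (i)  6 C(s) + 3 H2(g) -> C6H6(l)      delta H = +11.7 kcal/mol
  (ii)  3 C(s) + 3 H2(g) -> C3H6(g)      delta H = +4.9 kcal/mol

(i) reversed and × 2: (-2)·(+11.7) = -23.4 kcal/mol
(ii) × 2: (2)·(+4.9) = +9.8 kcal/mol
delta H = (-2)·(+11.7) + (2)·(+4.9) = -13.6 kcal/mol

delta H = -13.6 kcal/mol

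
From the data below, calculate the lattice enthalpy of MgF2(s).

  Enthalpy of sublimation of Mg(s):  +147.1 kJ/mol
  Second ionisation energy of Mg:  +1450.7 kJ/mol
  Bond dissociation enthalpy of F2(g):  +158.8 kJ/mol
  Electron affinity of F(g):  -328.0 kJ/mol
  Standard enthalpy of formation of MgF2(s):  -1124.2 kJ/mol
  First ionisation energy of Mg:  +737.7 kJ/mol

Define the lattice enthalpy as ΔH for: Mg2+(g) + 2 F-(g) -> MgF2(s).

ΔHf° = 1·ΔHsub + 1·(ΣIE) + 1·D(F2) + 2·EA + U
-1124.2 = 1·(+147.1) + 1·(+2188.4) + 1·(+158.8) + 2·(-328.0) + U
U = -1124.2 − (+1838.3) = -2962.5 kJ/mol

U = -2962.5 kJ/mol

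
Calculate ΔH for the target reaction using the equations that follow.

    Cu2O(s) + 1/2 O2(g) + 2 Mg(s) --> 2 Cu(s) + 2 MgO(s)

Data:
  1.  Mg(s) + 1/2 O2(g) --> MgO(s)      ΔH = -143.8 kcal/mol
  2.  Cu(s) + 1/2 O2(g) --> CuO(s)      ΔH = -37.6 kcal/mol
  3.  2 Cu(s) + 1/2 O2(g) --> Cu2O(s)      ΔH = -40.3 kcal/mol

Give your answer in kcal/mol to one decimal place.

ΔH = -247.3 kcal/mol

eq. 1 × 2 (scale by 2 for the 2 MgO(s)): (2)·(-143.8) = -287.6 kcal/mol
eq. 2: not needed (CuO(s) appears nowhere else).
eq. 3 reversed (reverse to put Cu2O(s) on the reactant side): +40.3 kcal/mol
By Hess's law, ΔH = (2)·(-143.8) + (-1)·(-40.3) = -247.3 kcal/mol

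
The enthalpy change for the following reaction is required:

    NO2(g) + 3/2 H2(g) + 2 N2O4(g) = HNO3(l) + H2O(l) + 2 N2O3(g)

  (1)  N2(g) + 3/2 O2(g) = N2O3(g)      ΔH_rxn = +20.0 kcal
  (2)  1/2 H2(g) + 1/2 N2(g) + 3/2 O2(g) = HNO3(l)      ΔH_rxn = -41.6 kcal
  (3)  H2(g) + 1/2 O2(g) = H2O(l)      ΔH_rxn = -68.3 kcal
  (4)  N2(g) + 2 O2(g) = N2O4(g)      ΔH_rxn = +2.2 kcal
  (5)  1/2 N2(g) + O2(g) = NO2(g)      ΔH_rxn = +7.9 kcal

(1) × 2 (×2 to match 2 N2O3(g) in the target): (2)·(+20.0) = +40.0 kcal
(2) as written (HNO3(l) already on the product side): -41.6 kcal
(3) as written (H2O(l) already on the product side): -68.3 kcal
(4) reversed and × 2 (N2O4(g) must end up as a reactant; scale by 2 for the 2 N2O4(g)): (-2)·(+2.2) = -4.4 kcal
(5) reversed (reverse to put NO2(g) on the reactant side): -7.9 kcal
ΔH_rxn = (+40.0) + (-41.6) + (-68.3) + (-4.4) + (-7.9) = -82.2 kcal

ΔH_rxn = -82.2 kcal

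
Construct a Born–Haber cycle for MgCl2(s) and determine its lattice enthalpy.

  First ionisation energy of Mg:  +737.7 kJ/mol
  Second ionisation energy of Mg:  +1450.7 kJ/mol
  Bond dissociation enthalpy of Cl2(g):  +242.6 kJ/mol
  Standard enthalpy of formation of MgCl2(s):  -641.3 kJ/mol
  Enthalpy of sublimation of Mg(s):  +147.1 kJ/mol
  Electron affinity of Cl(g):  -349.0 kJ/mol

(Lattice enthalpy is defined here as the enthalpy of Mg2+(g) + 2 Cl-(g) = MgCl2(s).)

ΔHf° = 1·ΔHsub + 1·(ΣIE) + 1·D(Cl2) + 2·EA + U
-641.3 = 1·(+147.1) + 1·(+2188.4) + 1·(+242.6) + 2·(-349.0) + U
U = -641.3 − (+1880.1) = -2521.4 kJ/mol

U = -2521.4 kJ/mol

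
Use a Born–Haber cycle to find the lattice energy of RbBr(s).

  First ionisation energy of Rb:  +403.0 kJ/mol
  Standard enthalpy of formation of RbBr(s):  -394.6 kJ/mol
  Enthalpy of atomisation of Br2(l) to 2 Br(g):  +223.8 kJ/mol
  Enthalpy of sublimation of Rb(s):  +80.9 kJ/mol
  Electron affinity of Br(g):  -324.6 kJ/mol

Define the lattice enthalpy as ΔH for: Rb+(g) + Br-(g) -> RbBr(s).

ΔHf° = 1·ΔHsub + 1·(ΣIE) + 1/2·D(Br2) + 1·EA + U
-394.6 = 1·(+80.9) + 1·(+403.0) + 1/2·(+223.8) + 1·(-324.6) + U
U = -394.6 − (+271.2) = -665.8 kJ/mol

U = -665.8 kJ/mol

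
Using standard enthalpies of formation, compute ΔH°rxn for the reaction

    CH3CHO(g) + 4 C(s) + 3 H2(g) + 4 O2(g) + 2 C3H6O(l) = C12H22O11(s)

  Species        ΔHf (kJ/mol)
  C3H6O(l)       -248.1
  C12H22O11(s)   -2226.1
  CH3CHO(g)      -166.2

ΔH°rxn = -1563.7 kJ/mol

Products: 1·(-2226.1) = -2226.1
Reactants: 1·(-166.2) + 4·(+0.0) + 3·(+0.0) + 4·(+0.0) + 2·(-248.1) = -662.4
ΔH°rxn = (-2226.1) − (-662.4) = -1563.7 kJ/mol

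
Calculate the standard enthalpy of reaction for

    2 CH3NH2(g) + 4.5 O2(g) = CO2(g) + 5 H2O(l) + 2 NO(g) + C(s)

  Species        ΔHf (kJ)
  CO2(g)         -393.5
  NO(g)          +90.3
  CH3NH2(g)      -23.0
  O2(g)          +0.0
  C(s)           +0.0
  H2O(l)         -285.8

ΔH° = -1595.9 kJ

Products: 1·(-393.5) + 5·(-285.8) + 2·(+90.3) + 1·(+0.0) = -1641.9
Reactants: 2·(-23.0) + 9/2·(+0.0) = -46.0
ΔH° = (-1641.9) − (-46.0) = -1595.9 kJ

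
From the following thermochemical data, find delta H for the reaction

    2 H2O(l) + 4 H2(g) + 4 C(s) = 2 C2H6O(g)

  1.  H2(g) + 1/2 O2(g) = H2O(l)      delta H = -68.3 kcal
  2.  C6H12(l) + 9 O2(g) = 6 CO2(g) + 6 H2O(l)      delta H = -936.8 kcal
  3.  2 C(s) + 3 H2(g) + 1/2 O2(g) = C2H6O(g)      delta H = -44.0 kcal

eq. 1 reversed and × 2: (-2)·(-68.3) = +136.6 kcal
eq. 2: not needed (C6H12(l) appears nowhere else).
eq. 3 × 2 (scale by 2 for the 2 C2H6O(g)): (2)·(-44.0) = -88.0 kcal
By Hess's law, delta H = (-2)·(-68.3) + (2)·(-44.0) = 48.6 kcal

delta H = 48.6 kcal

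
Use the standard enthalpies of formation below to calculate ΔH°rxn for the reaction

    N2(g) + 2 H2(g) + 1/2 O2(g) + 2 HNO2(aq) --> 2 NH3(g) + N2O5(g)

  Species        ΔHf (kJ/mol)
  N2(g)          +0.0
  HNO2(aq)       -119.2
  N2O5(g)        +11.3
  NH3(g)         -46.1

Products: 2·(-46.1) + 1·(+11.3) = -80.9
Reactants: 1·(+0.0) + 2·(+0.0) + 1/2·(+0.0) + 2·(-119.2) = -238.4
ΔH°rxn = (-80.9) − (-238.4) = 157.5 kJ/mol

ΔH°rxn = 157.5 kJ/mol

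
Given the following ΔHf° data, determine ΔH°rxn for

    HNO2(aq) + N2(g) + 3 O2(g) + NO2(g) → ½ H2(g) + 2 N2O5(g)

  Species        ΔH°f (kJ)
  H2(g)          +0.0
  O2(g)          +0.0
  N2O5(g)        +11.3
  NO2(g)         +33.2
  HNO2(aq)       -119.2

ΔH°rxn = Σ nΔHf°(products) − Σ nΔHf°(reactants).
Products: 1/2·(+0.0) + 2·(+11.3) = +22.6
Reactants: 1·(-119.2) + 1·(+0.0) + 3·(+0.0) + 1·(+33.2) = -86.0
ΔH°rxn = (+22.6) − (-86.0) = 108.6 kJ

ΔH°rxn = 108.6 kJ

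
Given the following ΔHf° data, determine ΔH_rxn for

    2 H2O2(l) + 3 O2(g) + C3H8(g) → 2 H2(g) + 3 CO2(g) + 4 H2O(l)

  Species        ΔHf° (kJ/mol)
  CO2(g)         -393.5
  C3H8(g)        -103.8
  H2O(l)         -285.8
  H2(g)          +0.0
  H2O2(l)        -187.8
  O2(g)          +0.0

ΔH_rxn = -1844.3 kJ/mol

ΔH°rxn = Σ nΔHf°(products) − Σ nΔHf°(reactants).
Products: 2·(+0.0) + 3·(-393.5) + 4·(-285.8) = -2323.7
Reactants: 2·(-187.8) + 3·(+0.0) + 1·(-103.8) = -479.4
ΔH_rxn = (-2323.7) − (-479.4) = -1844.3 kJ/mol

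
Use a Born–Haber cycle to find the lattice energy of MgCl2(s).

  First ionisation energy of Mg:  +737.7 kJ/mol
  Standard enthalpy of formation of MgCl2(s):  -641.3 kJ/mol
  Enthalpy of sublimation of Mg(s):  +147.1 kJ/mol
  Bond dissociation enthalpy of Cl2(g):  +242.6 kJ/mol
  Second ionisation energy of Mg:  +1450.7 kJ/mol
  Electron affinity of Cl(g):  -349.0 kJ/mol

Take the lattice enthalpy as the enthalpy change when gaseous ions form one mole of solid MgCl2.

ΔHf° = 1·ΔHsub + 1·(ΣIE) + 1·D(Cl2) + 2·EA + U
-641.3 = 1·(+147.1) + 1·(+2188.4) + 1·(+242.6) + 2·(-349.0) + U
U = -641.3 − (+1880.1) = -2521.4 kJ/mol

U = -2521.4 kJ/mol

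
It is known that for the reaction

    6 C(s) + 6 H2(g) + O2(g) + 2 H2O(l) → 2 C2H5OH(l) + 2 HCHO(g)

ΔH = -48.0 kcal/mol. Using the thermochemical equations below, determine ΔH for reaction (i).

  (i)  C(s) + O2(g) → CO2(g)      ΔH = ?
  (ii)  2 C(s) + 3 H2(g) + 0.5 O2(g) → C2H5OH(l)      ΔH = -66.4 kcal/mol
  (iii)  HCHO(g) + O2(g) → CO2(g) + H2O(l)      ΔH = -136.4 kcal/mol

ΔH = -94.0 kcal/mol

(i) × 2: contributes 2·x
(ii) × 2: (2)·(-66.4) = -132.8 kcal/mol
(iii) reversed and × 2: (-2)·(-136.4) = +272.8 kcal/mol
-48.0 = (-132.8) + (+272.8) + 2·x
x = (-48.0 − (+140.0)) / (2) = -94.0 kcal/mol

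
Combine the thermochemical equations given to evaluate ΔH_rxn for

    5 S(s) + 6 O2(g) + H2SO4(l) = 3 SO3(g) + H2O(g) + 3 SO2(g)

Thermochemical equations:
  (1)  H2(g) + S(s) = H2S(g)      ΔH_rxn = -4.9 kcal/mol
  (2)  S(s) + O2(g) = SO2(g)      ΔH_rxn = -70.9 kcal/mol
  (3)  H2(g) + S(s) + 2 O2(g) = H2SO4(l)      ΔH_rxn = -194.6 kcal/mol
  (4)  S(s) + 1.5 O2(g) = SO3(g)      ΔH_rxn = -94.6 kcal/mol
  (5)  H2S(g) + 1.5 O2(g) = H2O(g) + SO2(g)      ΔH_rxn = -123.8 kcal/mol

(1) as written: -4.9 kcal/mol
(2) × 2: (2)·(-70.9) = -141.8 kcal/mol
(3) reversed: +194.6 kcal/mol
(4) × 3: (3)·(-94.6) = -283.8 kcal/mol
(5) as written: -123.8 kcal/mol
By Hess's law, ΔH_rxn = (1)·(-4.9) + (2)·(-70.9) + (-1)·(-194.6) + (3)·(-94.6) + (1)·(-123.8) = -359.7 kcal/mol

ΔH_rxn = -359.7 kcal/mol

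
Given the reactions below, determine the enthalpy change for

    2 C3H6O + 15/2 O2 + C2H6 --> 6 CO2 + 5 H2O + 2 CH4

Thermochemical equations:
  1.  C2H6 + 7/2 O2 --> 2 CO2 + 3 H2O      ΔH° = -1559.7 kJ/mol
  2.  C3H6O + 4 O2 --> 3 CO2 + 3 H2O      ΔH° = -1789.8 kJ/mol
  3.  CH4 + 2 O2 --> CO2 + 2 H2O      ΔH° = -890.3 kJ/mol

ΔH° = -3358.7 kJ/mol

eq. 1 as written: -1559.7 kJ/mol
eq. 2 × 2: (2)·(-1789.8) = -3579.6 kJ/mol
eq. 3 reversed and × 2: (-2)·(-890.3) = +1780.6 kJ/mol
Summing the manipulated equations, ΔH° = (1)·(-1559.7) + (2)·(-1789.8) + (-2)·(-890.3) = -3358.7 kJ/mol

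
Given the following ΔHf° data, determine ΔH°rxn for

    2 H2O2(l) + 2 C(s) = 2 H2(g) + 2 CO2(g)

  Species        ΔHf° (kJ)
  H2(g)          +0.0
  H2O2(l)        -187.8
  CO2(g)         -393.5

ΔH°rxn = -411.4 kJ

Products: 2·(+0.0) + 2·(-393.5) = -787.0
Reactants: 2·(-187.8) + 2·(+0.0) = -375.6
ΔH°rxn = (-787.0) − (-375.6) = -411.4 kJ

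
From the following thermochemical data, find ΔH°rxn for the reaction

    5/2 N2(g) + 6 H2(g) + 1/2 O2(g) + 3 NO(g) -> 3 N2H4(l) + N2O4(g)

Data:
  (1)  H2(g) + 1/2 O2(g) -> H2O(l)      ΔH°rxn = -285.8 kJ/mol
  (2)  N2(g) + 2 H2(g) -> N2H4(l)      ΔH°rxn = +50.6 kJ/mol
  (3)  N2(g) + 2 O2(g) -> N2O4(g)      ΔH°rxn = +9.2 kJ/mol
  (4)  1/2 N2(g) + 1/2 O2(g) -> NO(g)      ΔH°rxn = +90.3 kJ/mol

(1): not needed.
(2) × 3: (3)·(+50.6) = +151.8 kJ/mol
(3) as written: +9.2 kJ/mol
(4) reversed and × 3: (-3)·(+90.3) = -270.9 kJ/mol
Combining the equations, ΔH°rxn = (3)·(+50.6) + (1)·(+9.2) + (-3)·(+90.3) = -109.9 kJ/mol

ΔH°rxn = -109.9 kJ/mol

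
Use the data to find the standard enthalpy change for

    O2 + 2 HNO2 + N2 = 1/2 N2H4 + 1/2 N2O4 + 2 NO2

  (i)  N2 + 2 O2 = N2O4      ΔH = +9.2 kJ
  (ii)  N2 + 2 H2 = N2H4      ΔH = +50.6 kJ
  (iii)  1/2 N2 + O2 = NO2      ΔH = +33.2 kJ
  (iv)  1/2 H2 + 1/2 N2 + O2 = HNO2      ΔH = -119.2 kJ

ΔH = 334.7 kJ

(i) × 1/2: (1/2)·(+9.2) = +4.6 kJ
(ii) × 1/2: (1/2)·(+50.6) = +25.3 kJ
(iii) × 2: (2)·(+33.2) = +66.4 kJ
(iv) reversed and × 2: (-2)·(-119.2) = +238.4 kJ
ΔH = (1/2)·(+9.2) + (1/2)·(+50.6) + (2)·(+33.2) + (-2)·(-119.2) = 334.7 kJ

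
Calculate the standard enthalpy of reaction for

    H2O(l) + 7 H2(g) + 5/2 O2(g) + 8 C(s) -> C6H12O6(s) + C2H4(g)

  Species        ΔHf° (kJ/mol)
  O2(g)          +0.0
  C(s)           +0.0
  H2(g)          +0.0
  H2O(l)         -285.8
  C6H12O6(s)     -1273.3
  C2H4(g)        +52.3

ΔH°rxn = Σ nΔHf°(products) − Σ nΔHf°(reactants).
Products: 1·(-1273.3) + 1·(+52.3) = -1221.0
Reactants: 1·(-285.8) + 7·(+0.0) + 5/2·(+0.0) + 8·(+0.0) = -285.8
ΔHrxn = (-1221.0) − (-285.8) = -935.2 kJ/mol

ΔHrxn = -935.2 kJ/mol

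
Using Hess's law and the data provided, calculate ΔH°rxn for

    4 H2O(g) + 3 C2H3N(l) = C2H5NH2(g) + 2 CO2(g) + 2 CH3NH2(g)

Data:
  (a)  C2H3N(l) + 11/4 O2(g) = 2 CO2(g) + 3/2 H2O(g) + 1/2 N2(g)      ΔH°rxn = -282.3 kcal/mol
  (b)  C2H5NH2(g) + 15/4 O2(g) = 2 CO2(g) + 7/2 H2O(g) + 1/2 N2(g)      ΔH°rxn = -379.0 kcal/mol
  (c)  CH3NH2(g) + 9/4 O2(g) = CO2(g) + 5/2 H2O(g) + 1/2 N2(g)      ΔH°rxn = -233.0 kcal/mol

ΔH°rxn = -1.9 kcal/mol

(a) × 3: (3)·(-282.3) = -846.9 kcal/mol
(b) reversed: +379.0 kcal/mol
(c) reversed and × 2: (-2)·(-233.0) = +466.0 kcal/mol
ΔH°rxn = (3)·(-282.3) + (-1)·(-379.0) + (-2)·(-233.0) = -1.9 kcal/mol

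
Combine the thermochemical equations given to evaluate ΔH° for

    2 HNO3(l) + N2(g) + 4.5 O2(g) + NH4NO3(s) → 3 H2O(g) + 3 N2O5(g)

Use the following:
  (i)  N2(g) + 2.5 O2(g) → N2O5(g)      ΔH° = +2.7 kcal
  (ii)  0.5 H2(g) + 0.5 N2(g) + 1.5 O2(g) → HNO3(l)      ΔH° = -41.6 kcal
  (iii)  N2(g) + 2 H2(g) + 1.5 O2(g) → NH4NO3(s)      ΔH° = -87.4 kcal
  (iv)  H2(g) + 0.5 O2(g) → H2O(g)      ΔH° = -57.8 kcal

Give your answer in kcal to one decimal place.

ΔH° = 5.3 kcal

(i) × 3: (3)·(+2.7) = +8.1 kcal
(ii) reversed and × 2: (-2)·(-41.6) = +83.2 kcal
(iii) reversed: +87.4 kcal
(iv) × 3: (3)·(-57.8) = -173.4 kcal
By Hess's law, ΔH° = (+8.1) + (+83.2) + (+87.4) + (-173.4) = 5.3 kcal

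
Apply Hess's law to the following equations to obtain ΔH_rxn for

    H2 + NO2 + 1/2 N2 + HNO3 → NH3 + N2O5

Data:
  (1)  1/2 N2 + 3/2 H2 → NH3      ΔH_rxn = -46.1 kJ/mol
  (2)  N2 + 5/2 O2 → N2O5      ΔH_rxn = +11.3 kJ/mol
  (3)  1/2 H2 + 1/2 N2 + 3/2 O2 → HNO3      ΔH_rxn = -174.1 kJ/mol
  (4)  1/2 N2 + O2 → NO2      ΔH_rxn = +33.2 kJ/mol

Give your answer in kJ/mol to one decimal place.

(1) as written (NH3 already on the product side): -46.1 kJ/mol
(2) as written (N2O5 already on the product side): +11.3 kJ/mol
(3) reversed (reverse to put HNO3 on the reactant side): +174.1 kJ/mol
(4) reversed (reverse to put NO2 on the reactant side): -33.2 kJ/mol
Since enthalpy is a state function, ΔH_rxn = (-46.1) + (+11.3) + (+174.1) + (-33.2) = 106.1 kJ/mol

ΔH_rxn = 106.1 kJ/mol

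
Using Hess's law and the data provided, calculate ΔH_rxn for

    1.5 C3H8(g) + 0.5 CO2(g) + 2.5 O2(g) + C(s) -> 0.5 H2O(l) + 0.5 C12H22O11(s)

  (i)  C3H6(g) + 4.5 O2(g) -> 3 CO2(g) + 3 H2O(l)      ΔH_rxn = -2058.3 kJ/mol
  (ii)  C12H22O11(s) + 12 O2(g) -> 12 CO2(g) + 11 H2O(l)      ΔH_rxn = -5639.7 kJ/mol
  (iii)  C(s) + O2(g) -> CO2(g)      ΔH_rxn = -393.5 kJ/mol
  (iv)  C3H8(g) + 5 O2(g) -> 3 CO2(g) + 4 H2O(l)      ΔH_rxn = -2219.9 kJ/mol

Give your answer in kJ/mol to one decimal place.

(i): not needed.
(ii) reversed and × 1/2: (-1/2)·(-5639.7) = +2819.85 kJ/mol
(iii) as written: -393.5 kJ/mol
(iv) × 3/2: (3/2)·(-2219.9) = -3329.85 kJ/mol
Since enthalpy is a state function, ΔH_rxn = (-1/2)·(-5639.7) + (1)·(-393.5) + (3/2)·(-2219.9) = -903.5 kJ/mol

ΔH_rxn = -903.5 kJ/mol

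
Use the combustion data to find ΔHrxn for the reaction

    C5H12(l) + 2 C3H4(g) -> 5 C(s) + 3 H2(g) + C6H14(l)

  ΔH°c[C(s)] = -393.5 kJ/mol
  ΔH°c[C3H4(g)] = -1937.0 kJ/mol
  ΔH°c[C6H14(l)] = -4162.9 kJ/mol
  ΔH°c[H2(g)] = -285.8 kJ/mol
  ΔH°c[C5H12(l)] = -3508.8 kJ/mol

ΔHrxn = -395.0 kJ/mol

With combustion enthalpies, reactants minus products:
= [1·(-3508.8) + 2·(-1937.0)] − [5·(-393.5) + 3·(-285.8) + 1·(-4162.9)]
= -395.0 kJ/mol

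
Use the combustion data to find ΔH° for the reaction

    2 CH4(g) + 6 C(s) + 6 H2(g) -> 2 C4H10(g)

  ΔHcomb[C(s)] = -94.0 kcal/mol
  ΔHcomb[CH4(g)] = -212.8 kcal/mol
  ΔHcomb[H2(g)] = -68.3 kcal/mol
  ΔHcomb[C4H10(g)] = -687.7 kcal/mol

ΔH° = -24.0 kcal/mol

Using ΔH = Σ nΔHc°(reactants) − Σ nΔHc°(products):
= [2·(-212.8) + 6·(-94.0) + 6·(-68.3)] − [2·(-687.7)]
= -24.0 kcal/mol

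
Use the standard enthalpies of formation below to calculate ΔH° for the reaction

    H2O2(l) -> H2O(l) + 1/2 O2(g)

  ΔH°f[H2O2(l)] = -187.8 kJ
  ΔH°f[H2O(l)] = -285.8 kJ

ΔH° = -98.0 kJ

Products: 1·(-285.8) + 1/2·(+0.0) = -285.8
Reactants: 1·(-187.8) = -187.8
ΔH° = (-285.8) − (-187.8) = -98.0 kJ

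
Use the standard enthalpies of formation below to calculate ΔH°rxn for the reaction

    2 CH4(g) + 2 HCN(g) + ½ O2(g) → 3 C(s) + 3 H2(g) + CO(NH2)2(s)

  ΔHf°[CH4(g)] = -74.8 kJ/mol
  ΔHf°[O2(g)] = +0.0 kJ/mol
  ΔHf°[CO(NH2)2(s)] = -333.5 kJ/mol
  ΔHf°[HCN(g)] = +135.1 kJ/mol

ΔH°rxn = Σ nΔHf°(products) − Σ nΔHf°(reactants).
Products: 3·(+0.0) + 3·(+0.0) + 1·(-333.5) = -333.5
Reactants: 2·(-74.8) + 2·(+135.1) + 1/2·(+0.0) = +120.6
ΔH°rxn = (-333.5) − (+120.6) = -454.1 kJ/mol

ΔH°rxn = -454.1 kJ/mol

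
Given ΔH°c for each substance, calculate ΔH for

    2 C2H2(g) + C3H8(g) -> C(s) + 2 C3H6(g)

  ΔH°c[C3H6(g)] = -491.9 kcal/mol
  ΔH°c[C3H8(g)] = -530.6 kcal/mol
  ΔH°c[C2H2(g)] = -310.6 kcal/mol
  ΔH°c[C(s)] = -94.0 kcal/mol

Using ΔH = Σ nΔHc°(reactants) − Σ nΔHc°(products):
= [2·(-310.6) + 1·(-530.6)] − [1·(-94.0) + 2·(-491.9)]
= -74.0 kcal/mol

ΔH = -74.0 kcal/mol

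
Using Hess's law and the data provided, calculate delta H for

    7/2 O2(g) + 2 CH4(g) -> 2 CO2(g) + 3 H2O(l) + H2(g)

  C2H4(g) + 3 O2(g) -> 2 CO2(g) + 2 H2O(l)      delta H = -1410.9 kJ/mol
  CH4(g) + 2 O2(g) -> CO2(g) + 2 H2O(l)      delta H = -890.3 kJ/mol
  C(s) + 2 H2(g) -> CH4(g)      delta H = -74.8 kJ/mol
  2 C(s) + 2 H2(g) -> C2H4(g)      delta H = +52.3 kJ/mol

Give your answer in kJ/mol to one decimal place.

equation 1 × 1/2: (1/2)·(-1410.9) = -705.45 kJ/mol
equation 2 as written: -890.3 kJ/mol
equation 3 reversed: +74.8 kJ/mol
equation 4 × 1/2: (1/2)·(+52.3) = +26.15 kJ/mol
delta H = (1/2)·(-1410.9) + (1)·(-890.3) + (-1)·(-74.8) + (1/2)·(+52.3) = -1494.8 kJ/mol

delta H = -1494.8 kJ/mol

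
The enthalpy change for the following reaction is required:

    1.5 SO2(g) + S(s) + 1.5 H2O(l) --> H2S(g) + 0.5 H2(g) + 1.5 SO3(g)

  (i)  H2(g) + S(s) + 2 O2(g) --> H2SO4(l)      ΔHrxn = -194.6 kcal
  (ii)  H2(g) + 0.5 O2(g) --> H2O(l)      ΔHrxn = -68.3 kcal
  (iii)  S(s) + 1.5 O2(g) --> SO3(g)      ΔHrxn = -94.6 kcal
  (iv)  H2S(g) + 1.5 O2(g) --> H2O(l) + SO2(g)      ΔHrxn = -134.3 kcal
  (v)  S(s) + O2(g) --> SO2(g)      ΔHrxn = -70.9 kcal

ΔHrxn = 62.0 kcal

(i): not needed.
(ii) reversed and × 1/2: (-1/2)·(-68.3) = +34.15 kcal
(iii) × 3/2: (3/2)·(-94.6) = -141.9 kcal
(iv) reversed: +134.3 kcal
(v) reversed and × 1/2: (-1/2)·(-70.9) = +35.45 kcal
ΔHrxn = (-1/2)·(-68.3) + (3/2)·(-94.6) + (-1)·(-134.3) + (-1/2)·(-70.9) = 62.0 kcal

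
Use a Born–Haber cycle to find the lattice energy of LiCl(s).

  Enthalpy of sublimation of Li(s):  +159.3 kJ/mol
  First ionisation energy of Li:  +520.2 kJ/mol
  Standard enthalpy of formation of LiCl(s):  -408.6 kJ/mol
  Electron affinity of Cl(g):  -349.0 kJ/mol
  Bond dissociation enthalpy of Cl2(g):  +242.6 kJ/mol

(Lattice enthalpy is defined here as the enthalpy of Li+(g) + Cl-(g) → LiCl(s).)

U = -860.4 kJ/mol

ΔHf° = 1·ΔHsub + 1·(ΣIE) + 1/2·D(Cl2) + 1·EA + U
-408.6 = 1·(+159.3) + 1·(+520.2) + 1/2·(+242.6) + 1·(-349.0) + U
U = -408.6 − (+451.8) = -860.4 kJ/mol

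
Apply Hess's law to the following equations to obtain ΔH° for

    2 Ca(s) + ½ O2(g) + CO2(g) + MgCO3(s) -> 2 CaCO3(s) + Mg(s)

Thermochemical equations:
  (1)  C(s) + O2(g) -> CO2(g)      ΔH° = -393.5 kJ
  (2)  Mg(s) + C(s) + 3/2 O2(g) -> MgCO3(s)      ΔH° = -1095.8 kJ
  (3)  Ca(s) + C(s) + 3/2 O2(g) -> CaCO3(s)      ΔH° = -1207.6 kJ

(1) reversed: +393.5 kJ
(2) reversed: +1095.8 kJ
(3) × 2: (2)·(-1207.6) = -2415.2 kJ
ΔH° = (+393.5) + (+1095.8) + (-2415.2) = -925.9 kJ

ΔH° = -925.9 kJ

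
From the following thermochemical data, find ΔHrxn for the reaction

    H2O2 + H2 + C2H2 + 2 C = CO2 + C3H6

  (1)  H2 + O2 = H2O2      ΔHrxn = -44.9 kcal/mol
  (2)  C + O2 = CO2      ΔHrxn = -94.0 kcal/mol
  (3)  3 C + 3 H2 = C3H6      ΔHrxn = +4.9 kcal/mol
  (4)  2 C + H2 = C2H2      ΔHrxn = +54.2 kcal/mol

(1) reversed (reverse to put H2O2 on the reactant side): +44.9 kcal/mol
(2) as written (CO2 already on the product side): -94.0 kcal/mol
(3) as written (C3H6 already on the product side): +4.9 kcal/mol
(4) reversed (reverse to put C2H2 on the reactant side): -54.2 kcal/mol
ΔHrxn = (+44.9) + (-94.0) + (+4.9) + (-54.2) = -98.4 kcal/mol

ΔHrxn = -98.4 kcal/mol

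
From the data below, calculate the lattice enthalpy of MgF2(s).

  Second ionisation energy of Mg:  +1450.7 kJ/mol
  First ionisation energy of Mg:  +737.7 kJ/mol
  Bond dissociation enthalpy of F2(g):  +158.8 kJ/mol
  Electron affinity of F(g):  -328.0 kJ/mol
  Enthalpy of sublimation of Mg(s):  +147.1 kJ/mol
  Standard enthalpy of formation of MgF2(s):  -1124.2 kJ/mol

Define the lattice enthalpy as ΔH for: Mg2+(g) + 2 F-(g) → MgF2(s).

U = -2962.5 kJ/mol

ΔHf° = 1·ΔHsub + 1·(ΣIE) + 1·D(F2) + 2·EA + U
-1124.2 = 1·(+147.1) + 1·(+2188.4) + 1·(+158.8) + 2·(-328.0) + U
U = -1124.2 − (+1838.3) = -2962.5 kJ/mol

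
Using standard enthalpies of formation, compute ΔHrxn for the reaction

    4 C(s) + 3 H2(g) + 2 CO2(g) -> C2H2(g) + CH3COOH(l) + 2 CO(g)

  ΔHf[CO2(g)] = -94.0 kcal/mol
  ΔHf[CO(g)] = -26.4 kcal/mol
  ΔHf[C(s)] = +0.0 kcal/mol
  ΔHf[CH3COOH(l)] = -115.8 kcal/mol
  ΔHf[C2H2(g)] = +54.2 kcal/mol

Products: 1·(+54.2) + 1·(-115.8) + 2·(-26.4) = -114.4
Reactants: 4·(+0.0) + 3·(+0.0) + 2·(-94.0) = -188.0
ΔHrxn = (-114.4) − (-188.0) = 73.6 kcal/mol

ΔHrxn = 73.6 kcal/mol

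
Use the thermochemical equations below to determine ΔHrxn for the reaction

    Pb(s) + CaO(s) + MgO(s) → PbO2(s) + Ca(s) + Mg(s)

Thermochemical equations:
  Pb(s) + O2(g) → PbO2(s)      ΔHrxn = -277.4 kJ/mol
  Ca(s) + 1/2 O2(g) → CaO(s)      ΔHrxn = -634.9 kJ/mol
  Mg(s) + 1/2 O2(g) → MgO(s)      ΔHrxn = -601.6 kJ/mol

equation 1 as written: -277.4 kJ/mol
equation 2 reversed: +634.9 kJ/mol
equation 3 reversed: +601.6 kJ/mol
Summing the manipulated equations, ΔHrxn = (-277.4) + (+634.9) + (+601.6) = 959.1 kJ/mol

ΔHrxn = 959.1 kJ/mol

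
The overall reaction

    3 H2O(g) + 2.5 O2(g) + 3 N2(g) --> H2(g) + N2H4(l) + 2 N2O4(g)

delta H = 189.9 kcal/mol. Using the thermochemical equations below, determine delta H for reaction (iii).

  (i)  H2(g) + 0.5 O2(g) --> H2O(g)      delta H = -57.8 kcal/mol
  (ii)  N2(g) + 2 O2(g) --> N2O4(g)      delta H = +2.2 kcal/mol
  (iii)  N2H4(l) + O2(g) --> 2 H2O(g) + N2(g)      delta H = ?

(i) reversed (H2(g) must end up as a product): +57.8 kcal/mol
(ii) × 2 (×2 to match 2 N2O4(g) in the target): (2)·(+2.2) = +4.4 kcal/mol
(iii) reversed (reverse to put N2H4(l) on the product side): contributes −x
+189.9 = (+57.8) + (+4.4) − x
x = (+189.9 − (+62.2)) / (-1) = -127.7 kcal/mol

delta H = -127.7 kcal/mol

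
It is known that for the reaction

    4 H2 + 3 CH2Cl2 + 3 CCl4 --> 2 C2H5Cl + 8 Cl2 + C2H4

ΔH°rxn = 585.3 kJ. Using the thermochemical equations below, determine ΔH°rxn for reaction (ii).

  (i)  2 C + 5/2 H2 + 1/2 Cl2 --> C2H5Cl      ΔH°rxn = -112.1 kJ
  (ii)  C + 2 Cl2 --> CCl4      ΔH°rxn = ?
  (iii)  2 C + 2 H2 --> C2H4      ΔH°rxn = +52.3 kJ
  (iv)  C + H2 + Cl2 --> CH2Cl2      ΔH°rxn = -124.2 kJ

ΔH°rxn = -128.2 kJ

(i) × 2 (×2 to match 2 C2H5Cl in the target): (2)·(-112.1) = -224.2 kJ
(ii) reversed and × 3 (CCl4 must end up as a reactant; scale by 3 for the 3 CCl4): contributes −3·x
(iii) as written (C2H4 already on the product side): +52.3 kJ
(iv) reversed and × 3 (reverse to put CH2Cl2 on the reactant side; ×3 to match 3 CH2Cl2 in the target): (-3)·(-124.2) = +372.6 kJ
+585.3 = (-224.2) + (+52.3) + (+372.6) − 3·x
x = (+585.3 − (+200.7)) / (-3) = -128.2 kJ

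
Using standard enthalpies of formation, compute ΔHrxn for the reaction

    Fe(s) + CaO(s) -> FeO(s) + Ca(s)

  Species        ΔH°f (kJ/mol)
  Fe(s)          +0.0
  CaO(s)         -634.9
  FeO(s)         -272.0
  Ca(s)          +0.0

ΔH°rxn = Σ nΔHf°(products) − Σ nΔHf°(reactants).
Products: 1·(-272.0) + 1·(+0.0) = -272.0
Reactants: 1·(+0.0) + 1·(-634.9) = -634.9
ΔHrxn = (-272.0) − (-634.9) = 362.9 kJ/mol

ΔHrxn = 362.9 kJ/mol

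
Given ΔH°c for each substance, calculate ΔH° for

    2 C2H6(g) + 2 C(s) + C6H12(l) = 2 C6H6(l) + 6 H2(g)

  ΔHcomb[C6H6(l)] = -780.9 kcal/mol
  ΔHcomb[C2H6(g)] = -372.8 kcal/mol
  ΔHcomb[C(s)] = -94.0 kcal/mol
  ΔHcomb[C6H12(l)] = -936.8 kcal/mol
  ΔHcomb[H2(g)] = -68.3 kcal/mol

With combustion enthalpies, reactants minus products:
= [2·(-372.8) + 2·(-94.0) + 1·(-936.8)] − [2·(-780.9) + 6·(-68.3)]
= 101.2 kcal/mol

ΔH° = 101.2 kcal/mol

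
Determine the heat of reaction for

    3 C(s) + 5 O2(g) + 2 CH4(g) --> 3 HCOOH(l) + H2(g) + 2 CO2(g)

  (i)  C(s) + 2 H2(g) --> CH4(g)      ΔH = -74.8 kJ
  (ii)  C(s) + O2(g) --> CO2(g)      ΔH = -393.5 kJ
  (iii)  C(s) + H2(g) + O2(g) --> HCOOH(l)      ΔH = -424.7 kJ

(i) reversed and × 2 (reverse to put CH4(g) on the reactant side; ×2 to match 2 CH4(g) in the target): (-2)·(-74.8) = +149.6 kJ
(ii) × 2 (scale by 2 for the 2 CO2(g)): (2)·(-393.5) = -787.0 kJ
(iii) × 3 (×3 to match 3 HCOOH(l) in the target): (3)·(-424.7) = -1274.1 kJ
By Hess's law, ΔH = (-2)·(-74.8) + (2)·(-393.5) + (3)·(-424.7) = -1911.5 kJ

ΔH = -1911.5 kJ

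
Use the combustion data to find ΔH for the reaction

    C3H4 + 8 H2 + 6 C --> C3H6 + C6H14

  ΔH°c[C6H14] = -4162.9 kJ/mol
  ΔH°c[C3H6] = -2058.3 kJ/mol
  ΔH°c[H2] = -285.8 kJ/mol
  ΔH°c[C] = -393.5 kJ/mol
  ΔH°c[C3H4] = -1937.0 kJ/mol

ΔH = -363.2 kJ/mol

Using ΔH = Σ nΔHc°(reactants) − Σ nΔHc°(products):
= [1·(-1937.0) + 8·(-285.8) + 6·(-393.5)] − [1·(-2058.3) + 1·(-4162.9)]
= -363.2 kJ/mol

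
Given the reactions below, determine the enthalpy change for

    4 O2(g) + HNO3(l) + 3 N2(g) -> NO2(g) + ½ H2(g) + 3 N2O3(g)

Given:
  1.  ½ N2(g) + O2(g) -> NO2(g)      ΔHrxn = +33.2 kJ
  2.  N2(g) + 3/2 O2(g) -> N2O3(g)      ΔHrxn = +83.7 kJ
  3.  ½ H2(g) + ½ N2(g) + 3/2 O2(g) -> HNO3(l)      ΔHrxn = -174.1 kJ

ΔHrxn = 458.4 kJ

eq. 1 as written: +33.2 kJ
eq. 2 × 3: (3)·(+83.7) = +251.1 kJ
eq. 3 reversed: +174.1 kJ
Since enthalpy is a state function, ΔHrxn = (+33.2) + (+251.1) + (+174.1) = 458.4 kJ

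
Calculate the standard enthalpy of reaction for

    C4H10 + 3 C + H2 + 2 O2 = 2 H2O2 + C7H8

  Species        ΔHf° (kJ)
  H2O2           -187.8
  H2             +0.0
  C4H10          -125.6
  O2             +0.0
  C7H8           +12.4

Products: 2·(-187.8) + 1·(+12.4) = -363.2
Reactants: 1·(-125.6) + 3·(+0.0) + 1·(+0.0) + 2·(+0.0) = -125.6
ΔH° = (-363.2) − (-125.6) = -237.6 kJ

ΔH° = -237.6 kJ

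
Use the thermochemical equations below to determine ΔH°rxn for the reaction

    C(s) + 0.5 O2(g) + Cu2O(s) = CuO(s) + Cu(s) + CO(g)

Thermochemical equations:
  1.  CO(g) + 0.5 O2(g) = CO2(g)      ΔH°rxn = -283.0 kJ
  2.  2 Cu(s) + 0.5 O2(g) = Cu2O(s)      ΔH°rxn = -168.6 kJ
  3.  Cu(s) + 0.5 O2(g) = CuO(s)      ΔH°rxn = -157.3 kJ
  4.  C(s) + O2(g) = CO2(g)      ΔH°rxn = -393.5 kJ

ΔH°rxn = -99.2 kJ

eq. 1 reversed (reverse to put CO(g) on the product side): +283.0 kJ
eq. 2 reversed (Cu2O(s) must end up as a reactant): +168.6 kJ
eq. 3 as written (CuO(s) already on the product side): -157.3 kJ
eq. 4 as written (C(s) already on the reactant side): -393.5 kJ
ΔH°rxn = (-1)·(-283.0) + (-1)·(-168.6) + (1)·(-157.3) + (1)·(-393.5) = -99.2 kJ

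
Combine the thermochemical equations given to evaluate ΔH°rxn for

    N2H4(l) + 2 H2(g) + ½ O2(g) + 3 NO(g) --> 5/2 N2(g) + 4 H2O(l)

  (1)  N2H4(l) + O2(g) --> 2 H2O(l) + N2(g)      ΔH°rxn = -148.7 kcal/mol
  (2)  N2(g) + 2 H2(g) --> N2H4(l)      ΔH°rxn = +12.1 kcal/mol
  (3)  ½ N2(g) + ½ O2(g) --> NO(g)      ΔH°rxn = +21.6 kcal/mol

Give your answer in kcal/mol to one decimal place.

ΔH°rxn = -350.1 kcal/mol

(1) × 2 (scale by 2 for the 4 H2O(l)): (2)·(-148.7) = -297.4 kcal/mol
(2) as written (H2(g) already on the reactant side): +12.1 kcal/mol
(3) reversed and × 3 (NO(g) must end up as a reactant; scale by 3 for the 3 NO(g)): (-3)·(+21.6) = -64.8 kcal/mol
Since enthalpy is a state function, ΔH°rxn = (-297.4) + (+12.1) + (-64.8) = -350.1 kcal/mol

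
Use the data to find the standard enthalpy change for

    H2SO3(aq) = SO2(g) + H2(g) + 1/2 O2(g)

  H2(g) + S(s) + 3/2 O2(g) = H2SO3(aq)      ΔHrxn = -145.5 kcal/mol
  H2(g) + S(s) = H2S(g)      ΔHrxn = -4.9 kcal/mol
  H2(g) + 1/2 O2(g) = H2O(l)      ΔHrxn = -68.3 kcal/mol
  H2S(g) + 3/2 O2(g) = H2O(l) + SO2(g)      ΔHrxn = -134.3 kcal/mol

ΔHrxn = 74.6 kcal/mol

equation 1 reversed (reverse to put H2SO3(aq) on the reactant side): +145.5 kcal/mol
equation 2 as written: -4.9 kcal/mol
equation 3 reversed: +68.3 kcal/mol
equation 4 as written (SO2(g) already on the product side): -134.3 kcal/mol
Combining the equations, ΔHrxn = (+145.5) + (-4.9) + (+68.3) + (-134.3) = 74.6 kcal/mol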